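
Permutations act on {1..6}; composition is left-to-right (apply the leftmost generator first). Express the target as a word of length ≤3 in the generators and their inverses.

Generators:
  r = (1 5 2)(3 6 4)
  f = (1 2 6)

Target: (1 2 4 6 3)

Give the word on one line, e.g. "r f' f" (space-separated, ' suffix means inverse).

  after r: (1 5 2)(3 6 4)
  after f': (1 5)(2 6 4 3)
  after r: (1 2 4 6 3)

r f' r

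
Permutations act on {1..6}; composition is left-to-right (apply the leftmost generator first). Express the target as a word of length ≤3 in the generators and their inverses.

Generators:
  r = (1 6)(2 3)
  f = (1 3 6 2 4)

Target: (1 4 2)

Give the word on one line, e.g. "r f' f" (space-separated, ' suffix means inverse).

  after f: (1 3 6 2 4)
  after r': (1 2 4 6 3)
  after f: (1 4 2)

f r' f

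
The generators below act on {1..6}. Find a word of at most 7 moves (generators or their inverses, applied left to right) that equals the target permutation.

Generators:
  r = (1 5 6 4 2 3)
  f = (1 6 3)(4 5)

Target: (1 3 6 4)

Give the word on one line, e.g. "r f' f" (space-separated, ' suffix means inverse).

f' r' f f r

  after f': (1 3 6)(4 5)
  after r': (1 2 4)(3 5 6)
  after f: (1 2 5 3 4 6)
  after f: (1 2 4 3 5)
  after r: (1 3 6 4)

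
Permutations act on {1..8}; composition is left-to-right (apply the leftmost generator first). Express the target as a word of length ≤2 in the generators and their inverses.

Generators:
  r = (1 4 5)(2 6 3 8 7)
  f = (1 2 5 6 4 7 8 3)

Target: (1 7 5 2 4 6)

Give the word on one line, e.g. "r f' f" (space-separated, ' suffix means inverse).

r f

  after r: (1 4 5)(2 6 3 8 7)
  after f: (1 7 5 2 4 6)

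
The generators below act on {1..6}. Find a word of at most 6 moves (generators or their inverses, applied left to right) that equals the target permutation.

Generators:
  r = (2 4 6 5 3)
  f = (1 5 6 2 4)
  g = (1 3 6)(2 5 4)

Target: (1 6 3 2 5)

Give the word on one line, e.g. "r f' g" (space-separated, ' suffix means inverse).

f' g' g' g' r

  after f': (1 4 2 6 5)
  after g': (1 5 6 2 3)
  after g': (1 2)(3 6 4 5)
  after g': (1 4 2 6 5)
  after r: (1 6 3 2 5)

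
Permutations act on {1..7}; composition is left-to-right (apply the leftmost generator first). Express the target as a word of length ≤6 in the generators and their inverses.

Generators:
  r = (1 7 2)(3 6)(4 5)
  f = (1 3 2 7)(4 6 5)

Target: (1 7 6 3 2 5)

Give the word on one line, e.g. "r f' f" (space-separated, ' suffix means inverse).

  after f': (1 7 2 3)(4 5 6)
  after r': (2 6 5 3)
  after f: (1 3 7)(2 5)(4 6)
  after f: (1 2 4 5 7 3)
  after r': (1 7 6 3 2 5)

f' r' f f r'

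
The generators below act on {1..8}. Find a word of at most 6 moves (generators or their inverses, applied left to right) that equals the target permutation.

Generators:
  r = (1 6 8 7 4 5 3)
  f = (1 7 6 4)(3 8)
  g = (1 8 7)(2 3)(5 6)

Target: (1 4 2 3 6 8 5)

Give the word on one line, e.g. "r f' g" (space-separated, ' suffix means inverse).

  after r: (1 6 8 7 4 5 3)
  after f': (1 7 6 3 4 5 8)
  after r: (1 4 3 5 7 8 6)
  after g: (1 4 2 3 6 8 5)

r f' r g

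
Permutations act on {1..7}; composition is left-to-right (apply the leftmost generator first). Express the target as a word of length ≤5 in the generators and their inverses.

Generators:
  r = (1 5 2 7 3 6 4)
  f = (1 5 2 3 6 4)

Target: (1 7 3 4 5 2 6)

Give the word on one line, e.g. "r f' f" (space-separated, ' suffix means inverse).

f r r f'

  after f: (1 5 2 3 6 4)
  after r: (1 2 6)(3 4 5 7)
  after r: (1 7 6 5 3)(2 4)
  after f': (1 7 3 4 5 2 6)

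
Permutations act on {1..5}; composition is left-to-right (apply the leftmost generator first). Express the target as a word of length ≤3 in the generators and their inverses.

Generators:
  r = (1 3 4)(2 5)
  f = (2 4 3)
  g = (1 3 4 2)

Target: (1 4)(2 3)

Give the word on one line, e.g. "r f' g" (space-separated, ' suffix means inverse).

g' g'

  after g': (1 2 4 3)
  after g': (1 4)(2 3)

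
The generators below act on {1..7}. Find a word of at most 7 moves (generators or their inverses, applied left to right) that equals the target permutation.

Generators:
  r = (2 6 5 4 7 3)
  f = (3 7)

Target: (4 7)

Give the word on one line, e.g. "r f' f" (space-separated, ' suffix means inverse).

  after r: (2 6 5 4 7 3)
  after f': (2 6 5 4 3)
  after f': (2 6 5 4 7 3)
  after f': (2 6 5 4 3)
  after r': (4 7)

r f' f' f' r'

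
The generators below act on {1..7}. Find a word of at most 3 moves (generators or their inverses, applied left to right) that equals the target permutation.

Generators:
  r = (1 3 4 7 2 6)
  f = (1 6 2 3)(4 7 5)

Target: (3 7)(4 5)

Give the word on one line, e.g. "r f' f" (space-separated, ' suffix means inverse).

f' r'

  after f': (1 3 2 6)(4 5 7)
  after r': (3 7)(4 5)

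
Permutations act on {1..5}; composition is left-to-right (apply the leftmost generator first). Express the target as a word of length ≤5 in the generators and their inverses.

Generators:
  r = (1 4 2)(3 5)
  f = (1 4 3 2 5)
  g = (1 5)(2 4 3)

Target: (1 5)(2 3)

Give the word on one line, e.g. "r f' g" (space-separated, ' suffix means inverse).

  after r: (1 4 2)(3 5)
  after g: (1 3)(2 5)
  after f': (1 4)(3 5)
  after r': (2 4)
  after g: (1 5)(2 3)

r g f' r' g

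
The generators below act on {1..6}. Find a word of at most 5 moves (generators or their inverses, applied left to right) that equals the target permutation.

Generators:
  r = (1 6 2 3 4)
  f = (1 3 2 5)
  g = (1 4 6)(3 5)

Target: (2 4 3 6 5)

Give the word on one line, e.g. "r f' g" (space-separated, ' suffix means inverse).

r f' g

  after r: (1 6 2 3 4)
  after f': (1 6 3 4 5 2)
  after g: (2 4 3 6 5)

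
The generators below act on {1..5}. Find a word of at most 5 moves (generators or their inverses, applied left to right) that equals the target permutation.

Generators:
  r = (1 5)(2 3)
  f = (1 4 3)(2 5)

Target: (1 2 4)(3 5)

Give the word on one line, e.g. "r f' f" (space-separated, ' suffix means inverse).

r f' r' r'

  after r: (1 5)(2 3)
  after f': (1 2 4)(3 5)
  after r': (1 3)(2 4 5)
  after r': (1 2 4)(3 5)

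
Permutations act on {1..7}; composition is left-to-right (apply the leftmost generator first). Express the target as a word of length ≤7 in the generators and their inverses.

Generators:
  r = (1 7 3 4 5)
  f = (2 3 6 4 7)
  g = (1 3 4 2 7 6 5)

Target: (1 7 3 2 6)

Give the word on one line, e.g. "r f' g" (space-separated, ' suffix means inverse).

  after r: (1 7 3 4 5)
  after f': (1 4 5)(2 7)(3 6)
  after f': (1 6 2 4 5)
  after f': (1 3 2 6 7 4 5)
  after r': (1 7 3 2 6)

r f' f' f' r'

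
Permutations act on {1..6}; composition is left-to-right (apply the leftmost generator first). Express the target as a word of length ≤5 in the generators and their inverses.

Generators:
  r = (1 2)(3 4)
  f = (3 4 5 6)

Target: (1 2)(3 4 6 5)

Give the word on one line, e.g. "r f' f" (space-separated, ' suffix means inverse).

f r f

  after f: (3 4 5 6)
  after r: (1 2)(4 5 6)
  after f: (1 2)(3 4 6 5)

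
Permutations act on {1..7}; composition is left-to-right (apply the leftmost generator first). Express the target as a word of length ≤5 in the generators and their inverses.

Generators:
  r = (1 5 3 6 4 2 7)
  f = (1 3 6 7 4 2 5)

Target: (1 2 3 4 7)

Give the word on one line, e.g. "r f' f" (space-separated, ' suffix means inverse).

  after r: (1 5 3 6 4 2 7)
  after f: (2 4 5 6)(3 7)
  after r': (1 7 5 3 2 6 4)
  after r': (1 2 3 4 7)

r f r' r'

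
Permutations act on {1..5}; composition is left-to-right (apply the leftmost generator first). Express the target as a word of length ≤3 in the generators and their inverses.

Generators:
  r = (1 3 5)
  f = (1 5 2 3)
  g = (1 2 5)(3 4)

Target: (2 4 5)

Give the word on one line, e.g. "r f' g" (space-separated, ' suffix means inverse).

g r' g'

  after g: (1 2 5)(3 4)
  after r': (1 2 3 4)
  after g': (2 4 5)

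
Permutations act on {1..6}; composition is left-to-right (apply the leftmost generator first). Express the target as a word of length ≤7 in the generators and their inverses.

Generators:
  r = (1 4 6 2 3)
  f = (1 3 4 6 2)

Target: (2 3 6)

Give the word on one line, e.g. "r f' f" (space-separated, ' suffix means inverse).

f r' r' f f

  after f: (1 3 4 6 2)
  after r': (1 2 3)
  after r': (1 6 4)
  after f: (1 2)(3 4)
  after f: (2 3 6)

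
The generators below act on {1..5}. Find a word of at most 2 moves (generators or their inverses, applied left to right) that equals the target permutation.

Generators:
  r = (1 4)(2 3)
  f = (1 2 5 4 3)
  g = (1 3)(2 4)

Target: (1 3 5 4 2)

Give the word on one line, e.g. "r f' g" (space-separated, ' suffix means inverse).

r' f

  after r': (1 4)(2 3)
  after f: (1 3 5 4 2)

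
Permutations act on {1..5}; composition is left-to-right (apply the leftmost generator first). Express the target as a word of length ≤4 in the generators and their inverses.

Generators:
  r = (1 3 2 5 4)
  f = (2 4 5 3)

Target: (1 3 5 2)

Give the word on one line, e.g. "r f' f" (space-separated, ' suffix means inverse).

f r

  after f: (2 4 5 3)
  after r: (1 3 5 2)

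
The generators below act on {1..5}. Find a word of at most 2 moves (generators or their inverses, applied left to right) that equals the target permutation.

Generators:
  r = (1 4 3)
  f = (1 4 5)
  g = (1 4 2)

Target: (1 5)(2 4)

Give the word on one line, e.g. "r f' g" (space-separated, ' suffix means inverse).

g f

  after g: (1 4 2)
  after f: (1 5)(2 4)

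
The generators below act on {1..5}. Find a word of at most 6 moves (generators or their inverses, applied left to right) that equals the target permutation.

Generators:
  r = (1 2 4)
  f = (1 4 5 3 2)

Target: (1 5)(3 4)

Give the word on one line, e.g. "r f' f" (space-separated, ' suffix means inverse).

  after r': (1 4 2)
  after r': (1 2 4)
  after f': (1 3 5 4 2)
  after f': (1 5)(3 4)

r' r' f' f'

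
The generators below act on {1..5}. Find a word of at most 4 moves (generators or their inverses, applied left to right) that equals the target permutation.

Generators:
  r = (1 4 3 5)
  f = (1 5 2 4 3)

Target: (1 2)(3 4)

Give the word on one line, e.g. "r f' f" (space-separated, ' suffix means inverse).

  after r': (1 5 3 4)
  after f: (1 2 4 5)
  after r': (1 2)(3 4)

r' f r'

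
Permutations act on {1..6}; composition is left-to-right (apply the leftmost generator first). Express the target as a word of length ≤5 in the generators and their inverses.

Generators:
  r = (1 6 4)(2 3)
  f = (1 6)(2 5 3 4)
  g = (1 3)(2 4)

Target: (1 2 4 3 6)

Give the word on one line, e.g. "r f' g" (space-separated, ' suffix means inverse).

  after r': (1 4 6)(2 3)
  after r': (1 6 4)
  after r': (2 3)
  after g': (1 3 4 2)
  after r': (1 2 4 3 6)

r' r' r' g' r'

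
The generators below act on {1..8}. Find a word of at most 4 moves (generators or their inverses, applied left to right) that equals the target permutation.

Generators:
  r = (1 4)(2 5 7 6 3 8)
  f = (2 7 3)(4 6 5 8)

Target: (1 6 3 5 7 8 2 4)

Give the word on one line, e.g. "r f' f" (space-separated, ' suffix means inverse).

r' f

  after r': (1 4)(2 8 3 6 7 5)
  after f: (1 6 3 5 7 8 2 4)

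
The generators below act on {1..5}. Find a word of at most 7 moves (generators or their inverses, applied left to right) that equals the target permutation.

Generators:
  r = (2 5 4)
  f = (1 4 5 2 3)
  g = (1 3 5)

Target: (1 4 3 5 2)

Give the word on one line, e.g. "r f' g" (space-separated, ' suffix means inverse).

  after g: (1 3 5)
  after g: (1 5 3)
  after f': (1 4)(2 5)
  after g': (1 4 5 2 3)
  after g': (1 4 3 5 2)

g g f' g' g'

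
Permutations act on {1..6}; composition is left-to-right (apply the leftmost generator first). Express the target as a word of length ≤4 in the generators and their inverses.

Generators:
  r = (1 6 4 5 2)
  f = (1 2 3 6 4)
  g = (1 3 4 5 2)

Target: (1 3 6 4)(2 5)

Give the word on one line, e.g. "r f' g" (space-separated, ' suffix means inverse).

  after f: (1 2 3 6 4)
  after r: (2 3 4 6 5)
  after f': (1 4 3 6 5)
  after g': (1 3 6 4)(2 5)

f r f' g'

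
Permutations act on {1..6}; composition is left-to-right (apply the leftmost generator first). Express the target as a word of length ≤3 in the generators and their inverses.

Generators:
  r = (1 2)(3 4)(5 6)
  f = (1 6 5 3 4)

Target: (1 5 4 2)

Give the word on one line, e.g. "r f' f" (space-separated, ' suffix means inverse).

  after f: (1 6 5 3 4)
  after r': (1 5 4 2)

f r'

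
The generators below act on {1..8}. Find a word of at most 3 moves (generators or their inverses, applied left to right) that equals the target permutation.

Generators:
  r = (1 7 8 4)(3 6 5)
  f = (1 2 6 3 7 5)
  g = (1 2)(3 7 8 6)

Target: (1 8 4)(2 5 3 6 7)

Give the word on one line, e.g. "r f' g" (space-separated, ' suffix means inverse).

  after r: (1 7 8 4)(3 6 5)
  after g: (1 8 4 2)(5 7 6)
  after f': (1 8 4)(2 5 3 6 7)

r g f'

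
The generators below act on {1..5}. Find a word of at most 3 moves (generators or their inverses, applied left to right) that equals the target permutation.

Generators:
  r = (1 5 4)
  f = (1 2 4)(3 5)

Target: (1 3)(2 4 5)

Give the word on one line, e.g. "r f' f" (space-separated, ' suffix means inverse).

r f' r'

  after r: (1 5 4)
  after f': (1 3 5 2)
  after r': (1 3)(2 4 5)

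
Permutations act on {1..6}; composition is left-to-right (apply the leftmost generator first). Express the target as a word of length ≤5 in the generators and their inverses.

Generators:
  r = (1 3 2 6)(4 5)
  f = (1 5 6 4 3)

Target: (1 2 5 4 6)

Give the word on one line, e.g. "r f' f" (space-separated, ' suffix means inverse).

f' r' f' r

  after f': (1 3 4 6 5)
  after r': (2 3 5 6 4)
  after f': (1 3)(2 4)
  after r: (1 2 5 4 6)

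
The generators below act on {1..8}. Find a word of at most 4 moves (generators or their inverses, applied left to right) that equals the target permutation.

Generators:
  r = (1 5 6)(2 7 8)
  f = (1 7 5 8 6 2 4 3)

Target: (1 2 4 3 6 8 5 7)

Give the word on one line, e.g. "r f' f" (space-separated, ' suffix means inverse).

f r'

  after f: (1 7 5 8 6 2 4 3)
  after r': (1 2 4 3 6 8 5 7)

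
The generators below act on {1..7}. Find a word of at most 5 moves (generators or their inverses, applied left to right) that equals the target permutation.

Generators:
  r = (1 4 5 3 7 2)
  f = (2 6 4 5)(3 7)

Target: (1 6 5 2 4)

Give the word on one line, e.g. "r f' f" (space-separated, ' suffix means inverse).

  after f': (2 5 4 6)(3 7)
  after r': (1 2 4 6 7 5)
  after f: (1 6 3 7 2 5)
  after r': (1 6 5 2 4)

f' r' f r'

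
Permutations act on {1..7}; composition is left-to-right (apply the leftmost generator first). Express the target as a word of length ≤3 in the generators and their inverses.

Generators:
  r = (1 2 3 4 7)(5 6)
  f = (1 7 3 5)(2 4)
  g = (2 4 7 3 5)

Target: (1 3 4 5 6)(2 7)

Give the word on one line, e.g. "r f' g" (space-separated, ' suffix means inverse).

  after r': (1 7 4 3 2)(5 6)
  after f: (1 3 4 5 6)(2 7)

r' f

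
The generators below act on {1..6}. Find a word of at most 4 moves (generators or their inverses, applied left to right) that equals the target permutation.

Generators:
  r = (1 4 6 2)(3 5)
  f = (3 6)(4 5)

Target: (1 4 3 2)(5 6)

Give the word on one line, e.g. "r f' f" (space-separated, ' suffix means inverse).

f' r

  after f': (3 6)(4 5)
  after r: (1 4 3 2)(5 6)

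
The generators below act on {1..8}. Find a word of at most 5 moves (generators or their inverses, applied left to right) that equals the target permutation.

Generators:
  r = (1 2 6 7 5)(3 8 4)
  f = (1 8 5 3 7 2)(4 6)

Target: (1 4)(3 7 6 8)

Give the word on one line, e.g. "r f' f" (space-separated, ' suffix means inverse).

  after f': (1 2 7 3 5 8)(4 6)
  after f': (1 7 5)(2 3 8)
  after r: (1 5 2 8 6 7)(3 4)
  after f': (1 8 4 5 7 2)(3 6)
  after r: (1 4)(3 7 6 8)

f' f' r f' r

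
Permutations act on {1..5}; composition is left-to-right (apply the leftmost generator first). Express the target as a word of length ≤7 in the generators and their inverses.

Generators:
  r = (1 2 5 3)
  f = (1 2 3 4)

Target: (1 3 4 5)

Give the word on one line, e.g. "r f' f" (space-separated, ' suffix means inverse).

f r' f' r f'

  after f: (1 2 3 4)
  after r': (2 5)(3 4)
  after f': (1 4 2 5)
  after r: (1 4 5 2 3)
  after f': (1 3 4 5)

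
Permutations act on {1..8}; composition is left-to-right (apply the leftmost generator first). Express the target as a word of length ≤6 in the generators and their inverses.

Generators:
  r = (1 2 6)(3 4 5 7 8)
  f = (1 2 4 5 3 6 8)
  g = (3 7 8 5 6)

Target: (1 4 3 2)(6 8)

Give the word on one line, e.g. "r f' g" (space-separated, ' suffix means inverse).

f r g r

  after f: (1 2 4 5 3 6 8)
  after r: (1 6 3)(2 5 4 7 8)
  after g: (1 3)(2 6 7 5 4 8)
  after r: (1 4 3 2)(6 8)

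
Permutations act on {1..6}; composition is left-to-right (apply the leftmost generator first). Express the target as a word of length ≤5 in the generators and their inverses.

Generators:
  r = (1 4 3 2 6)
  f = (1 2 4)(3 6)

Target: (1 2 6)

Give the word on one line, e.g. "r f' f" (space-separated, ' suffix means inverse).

r f r' f' r

  after r: (1 4 3 2 6)
  after f: (2 3 4 6)
  after r': (1 6 3)(2 4)
  after f': (1 3 4)
  after r: (1 2 6)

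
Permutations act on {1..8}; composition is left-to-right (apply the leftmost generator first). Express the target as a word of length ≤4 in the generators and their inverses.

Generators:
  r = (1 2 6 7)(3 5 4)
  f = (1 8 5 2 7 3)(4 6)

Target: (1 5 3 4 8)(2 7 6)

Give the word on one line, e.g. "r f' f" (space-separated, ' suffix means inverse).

f r r f

  after f: (1 8 5 2 7 3)(4 6)
  after r: (1 8 4 7 5 6 3 2)
  after r: (1 8 3 6 5 7 4)
  after f: (1 5 3 4 8)(2 7 6)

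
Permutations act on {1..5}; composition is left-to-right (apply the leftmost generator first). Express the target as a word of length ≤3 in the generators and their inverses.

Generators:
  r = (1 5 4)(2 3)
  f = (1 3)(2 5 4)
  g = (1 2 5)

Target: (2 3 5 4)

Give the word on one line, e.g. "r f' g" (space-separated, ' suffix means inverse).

r g

  after r: (1 5 4)(2 3)
  after g: (2 3 5 4)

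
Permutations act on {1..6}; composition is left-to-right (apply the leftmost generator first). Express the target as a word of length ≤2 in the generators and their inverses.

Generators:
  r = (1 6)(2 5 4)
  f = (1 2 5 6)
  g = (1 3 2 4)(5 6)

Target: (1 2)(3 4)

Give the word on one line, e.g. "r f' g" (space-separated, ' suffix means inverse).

g' g'

  after g': (1 4 2 3)(5 6)
  after g': (1 2)(3 4)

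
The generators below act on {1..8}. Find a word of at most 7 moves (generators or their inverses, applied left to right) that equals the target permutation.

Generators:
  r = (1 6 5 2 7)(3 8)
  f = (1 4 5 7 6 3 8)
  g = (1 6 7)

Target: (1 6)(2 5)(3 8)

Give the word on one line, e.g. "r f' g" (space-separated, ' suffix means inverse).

r g' r' g r

  after r: (1 6 5 2 7)(3 8)
  after g': (2 6 5)(3 8)
  after r': (1 7 2)
  after g: (2 6 7)
  after r: (1 6)(2 5)(3 8)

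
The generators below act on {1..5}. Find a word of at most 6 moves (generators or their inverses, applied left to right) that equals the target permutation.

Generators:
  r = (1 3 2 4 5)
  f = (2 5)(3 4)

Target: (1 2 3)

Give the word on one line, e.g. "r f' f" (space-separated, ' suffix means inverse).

  after f: (2 5)(3 4)
  after r: (1 3 5 4 2)
  after r: (1 2 3)
  after f': (1 5 2 4 3)
  after f': (1 2 3)

f r r f' f'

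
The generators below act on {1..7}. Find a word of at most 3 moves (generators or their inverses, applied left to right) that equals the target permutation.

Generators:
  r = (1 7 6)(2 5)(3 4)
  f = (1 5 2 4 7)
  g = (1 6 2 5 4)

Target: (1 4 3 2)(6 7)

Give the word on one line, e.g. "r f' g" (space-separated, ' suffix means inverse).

  after r: (1 7 6)(2 5)(3 4)
  after f': (1 4 3 2)(6 7)

r f'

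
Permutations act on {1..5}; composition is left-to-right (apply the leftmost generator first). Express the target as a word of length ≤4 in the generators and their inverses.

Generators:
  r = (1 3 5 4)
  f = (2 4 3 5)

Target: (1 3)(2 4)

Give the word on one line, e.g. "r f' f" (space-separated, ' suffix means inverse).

  after r': (1 4 5 3)
  after f: (1 3)(2 4)

r' f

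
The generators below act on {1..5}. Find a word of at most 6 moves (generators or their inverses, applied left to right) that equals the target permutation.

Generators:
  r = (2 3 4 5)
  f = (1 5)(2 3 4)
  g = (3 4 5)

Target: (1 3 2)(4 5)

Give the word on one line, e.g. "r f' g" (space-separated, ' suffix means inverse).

  after g: (3 4 5)
  after f': (1 5 2 4)
  after r: (1 2 5 3 4)
  after f: (1 3 2)(4 5)

g f' r f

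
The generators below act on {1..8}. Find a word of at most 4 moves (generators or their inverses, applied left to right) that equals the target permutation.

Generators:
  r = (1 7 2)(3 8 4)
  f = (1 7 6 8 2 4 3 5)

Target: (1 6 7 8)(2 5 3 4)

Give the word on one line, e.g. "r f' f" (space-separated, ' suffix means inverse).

  after r': (1 2 7)(3 4 8)
  after f': (1 8 4 6 7 5 3 2)
  after f': (1 6)(2 5 4 7 3 8)
  after r: (1 6 7 8)(2 5 3 4)

r' f' f' r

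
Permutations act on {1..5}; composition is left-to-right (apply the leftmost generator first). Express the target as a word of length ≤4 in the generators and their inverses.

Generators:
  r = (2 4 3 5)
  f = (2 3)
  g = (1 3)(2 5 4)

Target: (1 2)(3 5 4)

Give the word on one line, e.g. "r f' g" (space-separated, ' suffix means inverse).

  after f': (2 3)
  after g: (1 3 5 4 2)
  after f': (1 2)(3 5 4)

f' g f'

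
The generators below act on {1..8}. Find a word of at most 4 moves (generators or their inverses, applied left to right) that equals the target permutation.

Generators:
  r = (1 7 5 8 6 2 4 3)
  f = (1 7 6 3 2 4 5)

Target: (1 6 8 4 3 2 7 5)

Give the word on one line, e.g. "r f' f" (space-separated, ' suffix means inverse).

  after r': (1 3 4 2 6 8 5 7)
  after f': (1 6 8 4 3 2 7 5)

r' f'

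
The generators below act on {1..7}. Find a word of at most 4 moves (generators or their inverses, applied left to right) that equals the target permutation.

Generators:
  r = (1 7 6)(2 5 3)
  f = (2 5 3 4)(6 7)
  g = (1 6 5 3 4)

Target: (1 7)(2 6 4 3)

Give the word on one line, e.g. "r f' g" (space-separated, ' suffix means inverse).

r g'

  after r: (1 7 6)(2 5 3)
  after g': (1 7)(2 6 4 3)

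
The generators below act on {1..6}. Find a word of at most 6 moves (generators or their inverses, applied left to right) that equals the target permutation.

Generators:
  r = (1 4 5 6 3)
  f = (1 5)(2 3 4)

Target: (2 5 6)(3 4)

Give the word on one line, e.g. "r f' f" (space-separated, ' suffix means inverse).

f r' r' f' f'

  after f: (1 5)(2 3 4)
  after r': (1 4 2 6 5 3)
  after r': (2 5 6 4)
  after f': (1 5 6 3 2)
  after f': (2 5 6)(3 4)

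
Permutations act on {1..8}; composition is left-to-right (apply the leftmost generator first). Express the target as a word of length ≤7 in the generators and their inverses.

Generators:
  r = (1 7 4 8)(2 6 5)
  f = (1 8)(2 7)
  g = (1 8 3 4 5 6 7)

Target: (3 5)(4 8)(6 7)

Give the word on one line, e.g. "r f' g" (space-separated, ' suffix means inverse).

  after r: (1 7 4 8)(2 6 5)
  after f': (1 2 6 5 7 4)
  after g: (1 2 7 5)(3 4 8)
  after f: (1 7 5 8 3 4)
  after g: (3 5)(4 8)(6 7)

r f' g f g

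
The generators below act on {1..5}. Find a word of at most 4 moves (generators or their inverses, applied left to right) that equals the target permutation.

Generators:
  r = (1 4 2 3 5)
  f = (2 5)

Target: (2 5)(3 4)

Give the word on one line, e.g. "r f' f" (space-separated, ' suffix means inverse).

f r f r'

  after f: (2 5)
  after r: (1 4 2)(3 5)
  after f: (1 4 5 3 2)
  after r': (2 5)(3 4)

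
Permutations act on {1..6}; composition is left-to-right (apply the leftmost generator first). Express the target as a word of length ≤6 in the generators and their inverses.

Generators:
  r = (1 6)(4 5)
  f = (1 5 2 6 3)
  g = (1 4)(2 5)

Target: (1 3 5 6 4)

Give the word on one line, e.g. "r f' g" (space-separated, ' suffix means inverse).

  after g: (1 4)(2 5)
  after f: (1 4 5 6 3)
  after f: (1 4 2 6)(3 5)
  after g: (2 6 4 5 3)
  after f': (1 3 5 6 4)

g f f g f'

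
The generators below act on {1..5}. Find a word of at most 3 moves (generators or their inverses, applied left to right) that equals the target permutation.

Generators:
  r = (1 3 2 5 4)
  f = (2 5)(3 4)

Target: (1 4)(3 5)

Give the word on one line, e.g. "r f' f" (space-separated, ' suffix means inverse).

r f

  after r: (1 3 2 5 4)
  after f: (1 4)(3 5)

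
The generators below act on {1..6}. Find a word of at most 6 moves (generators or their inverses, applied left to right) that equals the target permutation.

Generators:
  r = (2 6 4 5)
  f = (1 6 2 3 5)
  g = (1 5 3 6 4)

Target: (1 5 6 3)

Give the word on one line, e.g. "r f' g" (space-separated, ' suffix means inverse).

g f r f'

  after g: (1 5 3 6 4)
  after f: (2 3)(4 6)
  after r: (2 3 6 5)
  after f': (1 5 6 3)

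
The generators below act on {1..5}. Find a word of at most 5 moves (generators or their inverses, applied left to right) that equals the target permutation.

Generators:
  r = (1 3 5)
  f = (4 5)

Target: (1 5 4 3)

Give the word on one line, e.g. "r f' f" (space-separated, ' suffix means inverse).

  after f: (4 5)
  after r: (1 3 5 4)
  after r: (1 5 4 3)

f r r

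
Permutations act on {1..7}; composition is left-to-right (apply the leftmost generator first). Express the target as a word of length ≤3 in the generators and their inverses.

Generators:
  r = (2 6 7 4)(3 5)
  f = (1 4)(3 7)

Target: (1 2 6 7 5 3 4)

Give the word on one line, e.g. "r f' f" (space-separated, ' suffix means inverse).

  after f: (1 4)(3 7)
  after r: (1 2 6 7 5 3 4)

f r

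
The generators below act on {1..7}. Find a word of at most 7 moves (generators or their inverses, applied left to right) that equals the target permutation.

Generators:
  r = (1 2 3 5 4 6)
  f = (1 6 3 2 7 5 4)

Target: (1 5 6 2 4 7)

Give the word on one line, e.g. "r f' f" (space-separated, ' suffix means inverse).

  after r: (1 2 3 5 4 6)
  after f': (1 3 7 2 6 4)
  after r: (1 5 4 2)(3 7)
  after f: (1 4 7 2 6 3 5)
  after r': (1 5 6 2 4 7)

r f' r f r'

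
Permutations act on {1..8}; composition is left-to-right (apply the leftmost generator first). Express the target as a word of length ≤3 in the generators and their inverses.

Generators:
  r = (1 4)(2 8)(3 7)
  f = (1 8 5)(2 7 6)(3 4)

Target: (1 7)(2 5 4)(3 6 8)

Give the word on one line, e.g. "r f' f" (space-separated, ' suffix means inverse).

  after r': (1 4)(2 8)(3 7)
  after f: (1 3 6 2 5)(4 8 7)
  after r': (1 7)(2 5 4)(3 6 8)

r' f r'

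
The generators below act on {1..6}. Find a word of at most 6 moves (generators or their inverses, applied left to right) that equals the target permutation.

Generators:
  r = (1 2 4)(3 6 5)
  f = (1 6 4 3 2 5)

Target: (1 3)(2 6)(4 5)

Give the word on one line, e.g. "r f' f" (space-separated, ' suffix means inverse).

  after r': (1 4 2)(3 5 6)
  after f: (1 3)(2 6)(4 5)
  after r: (1 6 4 3 2 5)
  after r: (1 5 2 3 4 6)
  after r: (1 3)(2 6)(4 5)

r' f r r r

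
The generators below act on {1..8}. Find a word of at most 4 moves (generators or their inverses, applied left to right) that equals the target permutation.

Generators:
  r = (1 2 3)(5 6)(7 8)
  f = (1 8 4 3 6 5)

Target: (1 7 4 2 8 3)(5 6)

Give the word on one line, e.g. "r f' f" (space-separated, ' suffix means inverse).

f r' f

  after f: (1 8 4 3 6 5)
  after r': (1 7 8 4 2)(3 5)
  after f: (1 7 4 2 8 3)(5 6)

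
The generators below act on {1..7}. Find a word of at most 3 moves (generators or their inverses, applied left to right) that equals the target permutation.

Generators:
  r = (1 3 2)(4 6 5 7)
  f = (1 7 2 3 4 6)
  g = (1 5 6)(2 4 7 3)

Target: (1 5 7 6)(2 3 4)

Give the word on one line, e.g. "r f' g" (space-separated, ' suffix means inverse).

  after r': (1 2 3)(4 7 5 6)
  after f': (1 7 5 4)(3 6)
  after r': (1 5 7 6)(2 3 4)

r' f' r'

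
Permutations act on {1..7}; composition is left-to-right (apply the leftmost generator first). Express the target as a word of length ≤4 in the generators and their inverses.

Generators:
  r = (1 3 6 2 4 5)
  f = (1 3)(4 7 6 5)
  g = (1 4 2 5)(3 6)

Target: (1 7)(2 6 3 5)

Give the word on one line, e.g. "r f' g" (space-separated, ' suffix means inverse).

f g f'

  after f: (1 3)(4 7 6 5)
  after g: (1 6)(2 5)(3 4 7)
  after f': (1 7)(2 6 3 5)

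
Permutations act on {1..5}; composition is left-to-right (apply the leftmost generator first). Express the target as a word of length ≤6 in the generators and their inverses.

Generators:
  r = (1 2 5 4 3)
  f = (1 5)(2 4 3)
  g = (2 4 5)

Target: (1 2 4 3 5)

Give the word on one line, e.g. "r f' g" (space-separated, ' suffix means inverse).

  after f: (1 5)(2 4 3)
  after r: (1 4)(2 3 5)
  after r: (1 3 4 2)
  after f': (1 4 3 2 5)
  after g': (1 2 4 3 5)

f r r f' g'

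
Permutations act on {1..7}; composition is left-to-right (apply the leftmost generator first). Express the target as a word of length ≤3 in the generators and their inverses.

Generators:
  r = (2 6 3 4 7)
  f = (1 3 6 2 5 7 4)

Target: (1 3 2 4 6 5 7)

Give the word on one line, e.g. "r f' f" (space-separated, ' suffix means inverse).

  after r': (2 7 4 3 6)
  after f: (1 3 2 4 6 5 7)

r' f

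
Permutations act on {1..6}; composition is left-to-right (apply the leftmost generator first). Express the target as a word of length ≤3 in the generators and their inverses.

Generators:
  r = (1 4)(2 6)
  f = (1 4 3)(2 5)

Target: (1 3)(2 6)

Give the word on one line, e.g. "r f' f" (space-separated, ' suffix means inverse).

  after f: (1 4 3)(2 5)
  after f: (1 3 4)
  after r: (1 3)(2 6)

f f r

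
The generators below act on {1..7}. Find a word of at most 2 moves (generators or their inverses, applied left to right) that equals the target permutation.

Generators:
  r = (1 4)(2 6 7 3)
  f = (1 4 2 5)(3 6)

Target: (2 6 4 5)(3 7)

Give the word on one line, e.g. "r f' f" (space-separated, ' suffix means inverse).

r' f'

  after r': (1 4)(2 3 7 6)
  after f': (2 6 4 5)(3 7)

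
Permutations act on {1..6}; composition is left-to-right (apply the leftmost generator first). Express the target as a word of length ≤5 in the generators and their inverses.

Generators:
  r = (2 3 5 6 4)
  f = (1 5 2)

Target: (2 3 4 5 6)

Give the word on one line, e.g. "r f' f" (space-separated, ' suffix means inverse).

  after r': (2 4 6 5 3)
  after f': (1 2 4 6)(3 5)
  after r: (1 3 6)
  after r: (1 5 6)(2 3 4)
  after f': (2 3 4 5 6)

r' f' r r f'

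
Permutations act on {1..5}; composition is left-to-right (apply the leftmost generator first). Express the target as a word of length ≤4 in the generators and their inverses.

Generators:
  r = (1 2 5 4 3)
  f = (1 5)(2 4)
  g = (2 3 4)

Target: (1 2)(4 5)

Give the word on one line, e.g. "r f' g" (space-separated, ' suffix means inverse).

  after f': (1 5)(2 4)
  after g': (1 5)(2 3)
  after f: (2 3 4)
  after r: (1 2)(4 5)

f' g' f r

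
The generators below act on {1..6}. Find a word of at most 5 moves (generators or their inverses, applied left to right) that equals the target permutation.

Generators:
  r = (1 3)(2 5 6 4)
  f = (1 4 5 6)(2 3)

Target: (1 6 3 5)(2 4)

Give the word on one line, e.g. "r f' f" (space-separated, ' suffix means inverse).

  after f': (1 6 5 4)(2 3)
  after r': (1 5 6 2)(3 4)
  after f: (1 6 3 5)(2 4)

f' r' f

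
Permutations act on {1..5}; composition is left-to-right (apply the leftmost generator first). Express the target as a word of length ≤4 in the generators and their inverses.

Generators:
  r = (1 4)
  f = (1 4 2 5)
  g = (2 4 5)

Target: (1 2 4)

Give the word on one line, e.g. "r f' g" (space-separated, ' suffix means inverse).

f r' f' f'

  after f: (1 4 2 5)
  after r': (2 5 4)
  after f': (1 5)
  after f': (1 2 4)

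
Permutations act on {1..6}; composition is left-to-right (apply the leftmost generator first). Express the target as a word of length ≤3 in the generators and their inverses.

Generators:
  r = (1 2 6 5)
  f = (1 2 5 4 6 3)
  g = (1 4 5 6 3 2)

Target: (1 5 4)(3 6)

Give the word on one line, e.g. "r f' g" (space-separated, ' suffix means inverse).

f r r

  after f: (1 2 5 4 6 3)
  after r: (1 6 3 2)(4 5)
  after r: (1 5 4)(3 6)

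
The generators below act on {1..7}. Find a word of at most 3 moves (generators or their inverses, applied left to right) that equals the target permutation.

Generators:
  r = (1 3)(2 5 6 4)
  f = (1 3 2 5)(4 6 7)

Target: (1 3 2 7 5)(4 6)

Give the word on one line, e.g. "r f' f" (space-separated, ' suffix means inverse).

  after r': (1 3)(2 4 6 5)
  after f': (2 7 6)(3 5)
  after r': (1 3 2 7 5)(4 6)

r' f' r'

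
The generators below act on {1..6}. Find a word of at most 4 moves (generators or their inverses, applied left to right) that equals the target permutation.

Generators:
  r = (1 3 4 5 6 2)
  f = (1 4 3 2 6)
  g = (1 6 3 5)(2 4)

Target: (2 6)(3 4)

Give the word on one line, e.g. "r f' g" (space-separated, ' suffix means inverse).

r' g g r

  after r': (1 2 6 5 4 3)
  after g: (1 4 5 2 3 6)
  after g: (1 2 5 4)
  after r: (2 6)(3 4)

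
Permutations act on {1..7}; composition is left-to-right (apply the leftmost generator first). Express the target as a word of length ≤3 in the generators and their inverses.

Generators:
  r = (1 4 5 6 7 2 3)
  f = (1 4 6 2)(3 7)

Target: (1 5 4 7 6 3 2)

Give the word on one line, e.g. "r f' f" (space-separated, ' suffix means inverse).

f f r'

  after f: (1 4 6 2)(3 7)
  after f: (1 6)(2 4)
  after r': (1 5 4 7 6 3 2)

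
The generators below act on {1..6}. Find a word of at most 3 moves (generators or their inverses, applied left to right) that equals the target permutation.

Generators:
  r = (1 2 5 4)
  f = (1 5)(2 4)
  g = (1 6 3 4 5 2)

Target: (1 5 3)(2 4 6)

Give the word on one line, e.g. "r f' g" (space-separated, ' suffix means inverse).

g' g'

  after g': (1 2 5 4 3 6)
  after g': (1 5 3)(2 4 6)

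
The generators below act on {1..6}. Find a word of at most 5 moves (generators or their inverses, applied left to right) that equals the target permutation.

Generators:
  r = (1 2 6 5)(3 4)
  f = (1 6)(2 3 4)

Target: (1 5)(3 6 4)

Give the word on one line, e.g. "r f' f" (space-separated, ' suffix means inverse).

  after f': (1 6)(2 4 3)
  after r: (1 5)(2 3 6)
  after f: (1 5 6 3)(2 4)
  after f: (1 5)(3 6 4)

f' r f f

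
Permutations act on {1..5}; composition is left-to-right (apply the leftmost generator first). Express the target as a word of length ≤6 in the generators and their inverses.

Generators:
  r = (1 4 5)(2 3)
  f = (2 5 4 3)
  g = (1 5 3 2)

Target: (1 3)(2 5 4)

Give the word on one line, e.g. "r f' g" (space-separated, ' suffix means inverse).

  after f: (2 5 4 3)
  after r': (1 5)(2 4)
  after g': (2 4 3 5)
  after g': (1 2 4 5 3)
  after f': (1 3)(2 5 4)

f r' g' g' f'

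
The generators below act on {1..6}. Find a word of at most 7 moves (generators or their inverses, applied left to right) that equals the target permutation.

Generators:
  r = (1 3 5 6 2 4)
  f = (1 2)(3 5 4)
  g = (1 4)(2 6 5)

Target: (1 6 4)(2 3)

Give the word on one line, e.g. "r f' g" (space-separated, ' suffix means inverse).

  after g': (1 4)(2 5 6)
  after r: (2 6 4 3 5)
  after f: (1 2 6 3 4 5)
  after g: (1 6 3)(2 5 4)
  after f': (1 6 4)(2 3)

g' r f g f'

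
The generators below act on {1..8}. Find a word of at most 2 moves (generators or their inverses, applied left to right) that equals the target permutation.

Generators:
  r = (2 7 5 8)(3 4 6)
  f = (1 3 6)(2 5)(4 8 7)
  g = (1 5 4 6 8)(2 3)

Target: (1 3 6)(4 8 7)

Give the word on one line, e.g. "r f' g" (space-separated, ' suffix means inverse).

f' f'

  after f': (1 6 3)(2 5)(4 7 8)
  after f': (1 3 6)(4 8 7)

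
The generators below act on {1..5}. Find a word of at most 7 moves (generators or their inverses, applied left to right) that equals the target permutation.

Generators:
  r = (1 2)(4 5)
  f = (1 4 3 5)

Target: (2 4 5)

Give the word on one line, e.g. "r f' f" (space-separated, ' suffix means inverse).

  after f: (1 4 3 5)
  after r': (1 5 2)(3 4)
  after r': (1 4 3 5)
  after r': (1 5 2)(3 4)
  after f: (2 4 5)

f r' r' r' f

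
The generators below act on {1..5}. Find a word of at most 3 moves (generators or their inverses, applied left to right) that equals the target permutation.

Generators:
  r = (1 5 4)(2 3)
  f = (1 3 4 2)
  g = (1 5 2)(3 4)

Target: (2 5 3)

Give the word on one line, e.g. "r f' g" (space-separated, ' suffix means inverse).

g' f

  after g': (1 2 5)(3 4)
  after f: (2 5 3)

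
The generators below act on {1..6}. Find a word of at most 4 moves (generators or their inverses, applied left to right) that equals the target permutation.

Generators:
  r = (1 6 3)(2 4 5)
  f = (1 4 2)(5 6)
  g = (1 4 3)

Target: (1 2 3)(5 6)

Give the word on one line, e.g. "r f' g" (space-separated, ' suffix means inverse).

f' g' g'

  after f': (1 2 4)(5 6)
  after g': (1 2)(3 4)(5 6)
  after g': (1 2 3)(5 6)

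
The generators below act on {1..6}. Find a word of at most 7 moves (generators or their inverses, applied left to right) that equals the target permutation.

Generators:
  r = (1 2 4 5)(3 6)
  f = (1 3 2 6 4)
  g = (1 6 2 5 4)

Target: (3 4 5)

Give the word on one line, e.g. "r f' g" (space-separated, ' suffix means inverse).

  after r': (1 5 4 2)(3 6)
  after r': (1 4)(2 5)
  after r': (1 2 4 5)(3 6)
  after g: (1 5 6 3 2)
  after r: (3 4 5)

r' r' r' g r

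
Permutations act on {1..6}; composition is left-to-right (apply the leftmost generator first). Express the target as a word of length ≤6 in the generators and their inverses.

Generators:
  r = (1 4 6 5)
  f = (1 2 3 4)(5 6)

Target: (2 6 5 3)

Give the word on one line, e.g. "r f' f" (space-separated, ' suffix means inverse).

f f r f f

  after f: (1 2 3 4)(5 6)
  after f: (1 3)(2 4)
  after r: (1 3 4 2 6 5)
  after f: (1 4 3)(2 5)
  after f: (2 6 5 3)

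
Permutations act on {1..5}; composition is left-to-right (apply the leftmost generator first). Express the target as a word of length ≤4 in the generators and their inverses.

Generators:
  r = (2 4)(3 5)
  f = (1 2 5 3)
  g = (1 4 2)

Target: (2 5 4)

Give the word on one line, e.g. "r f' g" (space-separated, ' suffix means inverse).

  after f': (1 3 5 2)
  after g': (1 3 5 4)
  after f: (2 5 4)

f' g' f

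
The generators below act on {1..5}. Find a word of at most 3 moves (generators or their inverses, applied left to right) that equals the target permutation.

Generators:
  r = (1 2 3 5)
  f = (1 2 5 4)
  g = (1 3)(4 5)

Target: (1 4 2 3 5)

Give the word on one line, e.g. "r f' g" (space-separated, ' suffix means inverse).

g' r f

  after g': (1 3)(4 5)
  after r: (1 5 4)(2 3)
  after f: (1 4 2 3 5)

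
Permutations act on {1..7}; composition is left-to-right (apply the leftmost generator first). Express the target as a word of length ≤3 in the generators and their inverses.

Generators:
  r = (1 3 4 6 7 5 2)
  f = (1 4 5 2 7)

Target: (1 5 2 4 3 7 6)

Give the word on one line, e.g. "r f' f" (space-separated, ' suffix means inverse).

  after r': (1 2 5 7 6 4 3)
  after f': (1 5 2 4 3 7 6)

r' f'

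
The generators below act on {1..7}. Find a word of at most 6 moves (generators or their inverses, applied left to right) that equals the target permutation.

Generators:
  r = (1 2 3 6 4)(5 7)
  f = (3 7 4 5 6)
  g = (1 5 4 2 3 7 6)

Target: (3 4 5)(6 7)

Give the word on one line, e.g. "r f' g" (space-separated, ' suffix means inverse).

  after g': (1 6 7 3 2 4 5)
  after f': (1 5)(2 7 6 3)
  after r': (1 7 3)(2 5 4 6)
  after g: (1 6 3 5 2 4)
  after g: (3 4 5)(6 7)

g' f' r' g g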